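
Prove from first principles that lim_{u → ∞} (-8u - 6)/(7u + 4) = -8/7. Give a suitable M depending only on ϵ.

M = (10/49)/ϵ

Let ϵ > 0. We seek M > 0 such that u > M implies |(-8u - 6)/(7u + 4) + 8/7| < ϵ.
(-8u - 6)/(7u + 4) + 8/7 = (7(-8u - 6) − (-8)(7u + 4)) / (7(7u + 4)) = -10/(7(7u + 4)).
For u > 0 we have 7u + 4 > 7u, so |(-8u - 6)/(7u + 4) + 8/7| = 10/(7(7u + 4)) < 10/(7·7u) = (10/49)/u.
Thus |(-8u - 6)/(7u + 4) + 8/7| < ϵ whenever u > (10/49)/ϵ.
Take M = (10/49)/ϵ. If u > M then |(-8u - 6)/(7u + 4) + 8/7| < (10/49)/u < ϵ.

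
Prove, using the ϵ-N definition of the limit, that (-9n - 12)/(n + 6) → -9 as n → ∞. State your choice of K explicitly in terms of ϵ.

K = 42/ϵ

Suppose ϵ > 0. For n ≥ 1, |(-9n - 12)/(n + 6) + 9| = |42|/((n + 6)) = 42/((n + 6)).
Since n + 6 ≥ n for n ≥ 1, this is ≤ 42/(n) = 42/n.
So |(-9n - 12)/(n + 6) + 9| < ϵ whenever n > 42/ϵ.
Take K = 42/ϵ. If n > K then |(-9n - 12)/(n + 6) + 9| ≤ 42/n < ϵ.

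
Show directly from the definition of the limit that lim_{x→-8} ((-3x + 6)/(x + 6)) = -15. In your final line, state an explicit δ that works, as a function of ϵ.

Fix ϵ > 0. We want δ > 0 with 0 < |x + 8| < δ ⇒ |(-3x + 6)/(x + 6) + 15| < ϵ.
Combining over a common denominator, (-3x + 6)/(x + 6) + 15 = [(-3x + 6)·(-2) − 30·(x + 6)] / [(-2)·(x + 6)] = -24(x + 8) / ((-2)(x + 6)).
So |(-3x + 6)/(x + 6) + 15| = 24|x + 8| / (2·|x + 6|).
Restrict δ ≤ 1. Then |x + 8| < 1 gives |x + 6| = |(x + 8) + (-2)| ≥ 2 − 1 = 1.
Hence |(-3x + 6)/(x + 6) + 15| < 24|x + 8|/(2·1) = 12|x + 8|, which is < ϵ once |x + 8| < (1/12)ϵ.
Take δ = min(1, (1/12)ϵ). Then 0 < |x + 8| < δ forces both bounds, so |(-3x + 6)/(x + 6) + 15| < ϵ.

δ = min(1, (1/12)ϵ)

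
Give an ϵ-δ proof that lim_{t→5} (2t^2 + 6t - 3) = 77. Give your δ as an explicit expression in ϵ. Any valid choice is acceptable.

δ = min(1, ϵ/28)

Let ϵ > 0. We want δ > 0 such that 0 < |t − 5| < δ implies |(2t^2 + 6t - 3) − 77| < ϵ.
(2t^2 + 6t - 3) − 77 = 2t^2 + 6t - 80 = (t − 5)(2t + 16).
So |(2t^2 + 6t - 3) − 77| = |t − 5|·|2t + 16|.
Require δ ≤ 1. Then |t − 5| < 1 gives |t| < 6, and by the triangle inequality |2t + 16| ≤ 2·6 + 16 = 28.
Hence |(2t^2 + 6t - 3) − 77| ≤ 28|t − 5| < ϵ provided |t − 5| < ϵ/28.
Choosing δ = min(1, ϵ/28) ensures both conditions, hence |(2t^2 + 6t - 3) − 77| < ϵ.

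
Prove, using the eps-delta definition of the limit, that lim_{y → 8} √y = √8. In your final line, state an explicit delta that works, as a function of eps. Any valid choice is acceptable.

delta = min(8, √8·eps)

Let eps > 0 be given. We want delta > 0 such that 0 < |y − 8| < delta implies |√y − √8| < eps.
Multiplying by the conjugate, |√y − √8| = |y − 8|/(√y + √8).
Restrict delta ≤ 8 so that |y − 8| < 8 forces y > 0, and then √y + √8 > √8.
Hence |√y − √8| < |y − 8|/√8, which is < eps once |y − 8| < √8·eps.
Take delta = min(8, √8·eps). If 0 < |y − 8| < delta then y > 0 and |√y − √8| < |y − 8|/√8 < eps.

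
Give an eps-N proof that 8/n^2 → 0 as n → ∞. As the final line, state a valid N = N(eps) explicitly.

N = (8/eps)^{1/2}

Suppose eps > 0. For n ≥ 1, |8/n^2 − 0| = 8/n^2.
8/n^2 < eps ⇔ n^2 > 8/eps ⇔ n > (8/eps)^{1/2}.
Take N = (8/eps)^{1/2}. Then n > N implies 8/n^2 < eps.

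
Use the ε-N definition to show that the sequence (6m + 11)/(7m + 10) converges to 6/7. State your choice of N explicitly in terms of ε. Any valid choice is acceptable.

Fix ε > 0. For m ≥ 1, |(6m + 11)/(7m + 10) − (6/7)| = |17|/(7(7m + 10)) = 17/(7(7m + 10)).
Since 7m + 10 ≥ 7m for m ≥ 1, this is ≤ 17/(7·7m) = (17/49)/m.
So |(6m + 11)/(7m + 10) − (6/7)| < ε whenever m > (17/49)/ε.
Take N = (17/49)/ε. If m > N then |(6m + 11)/(7m + 10) − (6/7)| ≤ (17/49)/m < ε.

N = (17/49)/ε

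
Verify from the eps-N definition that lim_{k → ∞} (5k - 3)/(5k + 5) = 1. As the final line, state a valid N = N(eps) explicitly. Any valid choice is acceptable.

N = (8/5)/eps

Fix eps > 0. For k ≥ 1, |(5k - 3)/(5k + 5) − 1| = |-40|/(5(5k + 5)) = 40/(5(5k + 5)).
Since 5k + 5 ≥ 5k for k ≥ 1, this is ≤ 40/(5·5k) = (8/5)/k.
So |(5k - 3)/(5k + 5) − 1| < eps whenever k > (8/5)/eps.
Take N = (8/5)/eps. If k > N then |(5k - 3)/(5k + 5) − 1| ≤ (8/5)/k < eps.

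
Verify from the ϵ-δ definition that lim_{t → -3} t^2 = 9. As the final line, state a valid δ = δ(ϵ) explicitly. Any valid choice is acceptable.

δ = min(1, ϵ/7)

Fix ϵ > 0. We seek δ > 0 with 0 < |t + 3| < δ ⇒ |t^2 − 9| < ϵ.
Factor: t^2 − 9 = (t + 3)(t - 3), so |t^2 − 9| = |t + 3|·|t - 3|.
Restrict δ ≤ 1. Then |t + 3| < 1 gives |t| < 4, so by the triangle inequality |t - 3| ≤ 4 + 3 = 7.
Hence |t^2 − 9| ≤ 7|t + 3|, which is < ϵ once |t + 3| < ϵ/7.
Take δ = min(1, ϵ/7). If 0 < |t + 3| < δ then both bounds hold and |t^2 − 9| ≤ 7|t + 3| < 7·(ϵ/7) = ϵ.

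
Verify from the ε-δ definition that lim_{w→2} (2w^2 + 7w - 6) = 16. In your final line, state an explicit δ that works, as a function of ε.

Fix ε > 0. We want δ > 0 such that 0 < |w − 2| < δ implies |(2w^2 + 7w - 6) − 16| < ε.
(2w^2 + 7w - 6) − 16 = 2w^2 + 7w - 22 = (w − 2)(2w + 11).
So |(2w^2 + 7w - 6) − 16| = |w − 2|·|2w + 11|.
Assume first that |w − 2| < 1, so |w| < 3. Then |2w + 11| ≤ 2·3 + 11 = 17.
Hence |(2w^2 + 7w - 6) − 16| ≤ 17|w − 2| < ε provided |w − 2| < ε/17.
Choosing δ = min(1, ε/17) ensures both conditions, hence |(2w^2 + 7w - 6) − 16| < ε.

δ = min(1, ε/17)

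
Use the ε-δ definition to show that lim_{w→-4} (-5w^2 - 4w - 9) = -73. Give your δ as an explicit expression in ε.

Let ε > 0 be given. We want δ > 0 such that 0 < |w + 4| < δ implies |(-5w^2 - 4w - 9) + 73| < ε.
(-5w^2 - 4w - 9) + 73 = -5w^2 - 4w + 64 = (w + 4)(-5w + 16).
So |(-5w^2 - 4w - 9) + 73| = |w + 4|·|-5w + 16|.
Require δ ≤ 2. Then |w + 4| < 2 gives |w| < 6, and by the triangle inequality |-5w + 16| ≤ 5·6 + 16 = 46.
Hence |(-5w^2 - 4w - 9) + 73| ≤ 46|w + 4| < ε provided |w + 4| < ε/46.
Choosing δ = min(2, ε/46) ensures both conditions, hence |(-5w^2 - 4w - 9) + 73| < ε.

δ = min(2, ε/46)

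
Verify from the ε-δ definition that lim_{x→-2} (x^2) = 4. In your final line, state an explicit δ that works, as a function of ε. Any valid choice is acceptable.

Fix ε > 0. We seek δ > 0 with 0 < |x + 2| < δ ⇒ |x^2 − 4| < ε.
Factor: x^2 − 4 = (x + 2)(x - 2), so |x^2 − 4| = |x + 2|·|x - 2|.
Restrict δ ≤ 1. Then |x + 2| < 1 gives |x| < 3, so by the triangle inequality |x - 2| ≤ 3 + 2 = 5.
Hence |x^2 − 4| ≤ 5|x + 2|, which is < ε once |x + 2| < ε/5.
Take δ = min(1, ε/5). If 0 < |x + 2| < δ then both bounds hold and |x^2 − 4| ≤ 5|x + 2| < 5·(ε/5) = ε.

δ = min(1, ε/5)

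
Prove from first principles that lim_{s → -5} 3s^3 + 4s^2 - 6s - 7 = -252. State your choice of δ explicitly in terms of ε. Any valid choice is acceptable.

Fix ε > 0. We want δ > 0 such that 0 < |s + 5| < δ implies |(3s^3 + 4s^2 - 6s - 7) + 252| < ε.
(3s^3 + 4s^2 - 6s - 7) + 252 = 3s^3 + 4s^2 - 6s + 245 = (s + 5)(3s^2 - 11s + 49).
So |(3s^3 + 4s^2 - 6s - 7) + 252| = |s + 5|·|3s^2 - 11s + 49|.
Require δ ≤ 1. Then |s + 5| < 1 gives |s| < 6, and by the triangle inequality |3s^2 - 11s + 49| ≤ 3·6^2 + 11·6 + 49 = 223.
Hence |(3s^3 + 4s^2 - 6s - 7) + 252| ≤ 223|s + 5| < ε provided |s + 5| < ε/223.
Take δ = min(1, ε/223). Then 0 < |s + 5| < δ gives both |s + 5| < 1 and |s + 5| < ε/223, so |(3s^3 + 4s^2 - 6s - 7) + 252| < ε.

δ = min(1, ε/223)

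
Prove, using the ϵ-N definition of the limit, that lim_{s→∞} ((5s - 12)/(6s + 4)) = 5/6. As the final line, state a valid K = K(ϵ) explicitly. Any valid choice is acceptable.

Fix ϵ > 0. We seek K > 0 such that s > K implies |(5s - 12)/(6s + 4) − (5/6)| < ϵ.
(5s - 12)/(6s + 4) − (5/6) = (6(5s - 12) − 5(6s + 4)) / (6(6s + 4)) = -92/(6(6s + 4)).
For s > 0 we have 6s + 4 > 6s, so |(5s - 12)/(6s + 4) − (5/6)| = 92/(6(6s + 4)) < 92/(6·6s) = (23/9)/s.
Thus |(5s - 12)/(6s + 4) − (5/6)| < ϵ whenever s > (23/9)/ϵ.
Take K = (23/9)/ϵ. If s > K then |(5s - 12)/(6s + 4) − (5/6)| < (23/9)/s < ϵ.

K = (23/9)/ϵ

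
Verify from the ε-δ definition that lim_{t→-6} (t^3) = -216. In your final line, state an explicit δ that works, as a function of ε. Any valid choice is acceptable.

Let ε > 0. We seek δ > 0 with 0 < |t + 6| < δ ⇒ |t^3 + 216| < ε.
Factor: t^3 + 216 = (t + 6)(t^2 - 6t + 36), so |t^3 + 216| = |t + 6|·|t^2 - 6t + 36|.
Restrict δ ≤ 1. Then |t + 6| < 1 gives |t| < 7, so by the triangle inequality |t^2 - 6t + 36| ≤ 7^2 + 6·7 + 36 = 127.
Hence |t^3 + 216| ≤ 127|t + 6|, which is < ε once |t + 6| < ε/127.
Take δ = min(1, ε/127). If 0 < |t + 6| < δ then both bounds hold and |t^3 + 216| ≤ 127|t + 6| < 127·(ε/127) = ε.

δ = min(1, ε/127)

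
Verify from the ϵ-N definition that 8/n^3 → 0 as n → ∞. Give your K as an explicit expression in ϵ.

K = (8/ϵ)^{1/3}

Fix ϵ > 0. For n ≥ 1, |8/n^3 − 0| = 8/n^3.
8/n^3 < ϵ ⇔ n^3 > 8/ϵ ⇔ n > (8/ϵ)^{1/3}.
Take K = (8/ϵ)^{1/3}. Then n > K implies 8/n^3 < ϵ.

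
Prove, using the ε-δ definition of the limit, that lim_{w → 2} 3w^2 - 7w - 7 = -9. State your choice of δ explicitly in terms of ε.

Let ε > 0 be given. We want δ > 0 such that 0 < |w − 2| < δ implies |(3w^2 - 7w - 7) + 9| < ε.
(3w^2 - 7w - 7) + 9 = 3w^2 - 7w + 2 = (w − 2)(3w - 1).
So |(3w^2 - 7w - 7) + 9| = |w − 2|·|3w - 1|.
Require δ ≤ 1. Then |w − 2| < 1 gives |w| < 3, and by the triangle inequality |3w - 1| ≤ 3·3 + 1 = 10.
Hence |(3w^2 - 7w - 7) + 9| ≤ 10|w − 2| < ε provided |w − 2| < ε/10.
Take δ = min(1, ε/10). Then 0 < |w − 2| < δ gives both |w − 2| < 1 and |w − 2| < ε/10, so |(3w^2 - 7w - 7) + 9| < ε.

δ = min(1, ε/10)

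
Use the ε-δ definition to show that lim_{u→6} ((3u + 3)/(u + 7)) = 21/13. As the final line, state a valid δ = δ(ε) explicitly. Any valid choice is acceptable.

δ = min(13/2, (169/36)ε)

Fix ε > 0. We want δ > 0 with 0 < |u − 6| < δ ⇒ |(3u + 3)/(u + 7) − (21/13)| < ε.
Combining over a common denominator, (3u + 3)/(u + 7) − (21/13) = [(3u + 3)·13 − 21·(u + 7)] / [13·(u + 7)] = 18(u − 6) / (13(u + 7)).
So |(3u + 3)/(u + 7) − (21/13)| = 18|u − 6| / (13·|u + 7|).
Restrict δ ≤ 13/2. Then |u − 6| < 13/2 gives |u + 7| = |(u − 6) + 13| ≥ 13 − 13/2 = 13/2.
Hence |(3u + 3)/(u + 7) − (21/13)| < 18|u − 6|/(13·(13/2)) = (36/169)|u − 6|, which is < ε once |u − 6| < (169/36)ε.
Take δ = min(13/2, (169/36)ε). Then 0 < |u − 6| < δ forces both bounds, so |(3u + 3)/(u + 7) − (21/13)| < ε.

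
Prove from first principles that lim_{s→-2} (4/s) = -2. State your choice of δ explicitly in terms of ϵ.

Fix ϵ > 0. We seek δ > 0 such that 0 < |s + 2| < δ implies |4/s + 2| < ϵ.
|4/s + 2| = 4·|-2 − s|/(2·|s|) = 4|s + 2|/(2|s|).
Restrict δ ≤ 1. Then |s + 2| < 1 gives |s| > 1, so 2|s| > 2.
Then |4/s + 2| < 4|s + 2|/2, which is < ϵ when |s + 2| < (1/2)ϵ.
Take δ = min(1, (1/2)ϵ). Then 0 < |s + 2| < δ gives both |s + 2| < 1 and |s + 2| < (1/2)ϵ, so |4/s + 2| < ϵ.

δ = min(1, (1/2)ϵ)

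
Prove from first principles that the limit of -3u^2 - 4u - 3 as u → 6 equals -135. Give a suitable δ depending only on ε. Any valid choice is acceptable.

δ = min(2, ε/46)

Fix ε > 0. We want δ > 0 such that 0 < |u − 6| < δ implies |(-3u^2 - 4u - 3) + 135| < ε.
(-3u^2 - 4u - 3) + 135 = -3u^2 - 4u + 132 = (u − 6)(-3u - 22).
So |(-3u^2 - 4u - 3) + 135| = |u − 6|·|-3u - 22|.
Assume first that |u − 6| < 2, so |u| < 8. Then |-3u - 22| ≤ 3·8 + 22 = 46.
Hence |(-3u^2 - 4u - 3) + 135| ≤ 46|u − 6| < ε provided |u − 6| < ε/46.
Choosing δ = min(2, ε/46) ensures both conditions, hence |(-3u^2 - 4u - 3) + 135| < ε.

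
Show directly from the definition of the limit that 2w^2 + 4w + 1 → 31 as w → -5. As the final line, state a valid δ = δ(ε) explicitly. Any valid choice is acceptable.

Suppose ε > 0. We want δ > 0 such that 0 < |w + 5| < δ implies |(2w^2 + 4w + 1) − 31| < ε.
(2w^2 + 4w + 1) − 31 = 2w^2 + 4w - 30 = (w + 5)(2w - 6).
So |(2w^2 + 4w + 1) − 31| = |w + 5|·|2w - 6|.
Require δ ≤ 1. Then |w + 5| < 1 gives |w| < 6, and by the triangle inequality |2w - 6| ≤ 2·6 + 6 = 18.
Hence |(2w^2 + 4w + 1) − 31| ≤ 18|w + 5| < ε provided |w + 5| < ε/18.
Choosing δ = min(1, ε/18) ensures both conditions, hence |(2w^2 + 4w + 1) − 31| < ε.

δ = min(1, ε/18)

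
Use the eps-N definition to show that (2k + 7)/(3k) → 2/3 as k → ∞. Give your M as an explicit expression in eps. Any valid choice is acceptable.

M = (7/3)/eps

Let eps > 0. For k ≥ 1, |(2k + 7)/(3k) − (2/3)| = |21|/(3(3k)) = 21/(3(3k)).
Since 3k ≥ 3k for k ≥ 1, this is ≤ 21/(3·3k) = (7/3)/k.
So |(2k + 7)/(3k) − (2/3)| < eps whenever k > (7/3)/eps.
Take M = (7/3)/eps. If k > M then |(2k + 7)/(3k) − (2/3)| ≤ (7/3)/k < eps.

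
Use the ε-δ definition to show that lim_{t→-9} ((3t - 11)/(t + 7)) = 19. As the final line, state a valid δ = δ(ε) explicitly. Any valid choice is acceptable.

Let ε > 0 be given. We want δ > 0 with 0 < |t + 9| < δ ⇒ |(3t - 11)/(t + 7) − 19| < ε.
Combining over a common denominator, (3t - 11)/(t + 7) − 19 = [(3t - 11)·(-2) − (-38)·(t + 7)] / [(-2)·(t + 7)] = 32(t + 9) / ((-2)(t + 7)).
So |(3t - 11)/(t + 7) − 19| = 32|t + 9| / (2·|t + 7|).
Require δ ≤ 1, so |t + 7| ≥ |-2| − |t + 9| > 2 − 1 = 1.
Hence |(3t - 11)/(t + 7) − 19| < 32|t + 9|/(2·1) = 16|t + 9|, which is < ε once |t + 9| < (1/16)ε.
Take δ = min(1, (1/16)ε). Then 0 < |t + 9| < δ forces both bounds, so |(3t - 11)/(t + 7) − 19| < ε.

δ = min(1, (1/16)ε)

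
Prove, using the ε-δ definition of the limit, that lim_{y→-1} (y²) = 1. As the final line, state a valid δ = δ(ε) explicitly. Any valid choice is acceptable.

δ = min(1, ε/3)

Let ε > 0 be given. We seek δ > 0 with 0 < |y + 1| < δ ⇒ |y² − 1| < ε.
Factor: y² − 1 = (y + 1)(y - 1), so |y² − 1| = |y + 1|·|y - 1|.
Restrict δ ≤ 1. Then |y + 1| < 1 gives |y| < 2, so by the triangle inequality |y - 1| ≤ 2 + 1 = 3.
Hence |y² − 1| ≤ 3|y + 1|, which is < ε once |y + 1| < ε/3.
Take δ = min(1, ε/3). If 0 < |y + 1| < δ then both bounds hold and |y² − 1| ≤ 3|y + 1| < 3·(ε/3) = ε.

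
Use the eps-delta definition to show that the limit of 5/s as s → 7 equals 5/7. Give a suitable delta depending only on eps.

Fix eps > 0. We seek delta > 0 such that 0 < |s − 7| < delta implies |5/s − (5/7)| < eps.
|5/s − (5/7)| = 5·|7 − s|/(7·|s|) = 5|s − 7|/(7|s|).
Require delta ≤ 7/2 so that |s| > 7 − 7/2 = 7/2, hence 7|s| > 49/2.
Then |5/s − (5/7)| < 5|s − 7|/(49/2), which is < eps when |s − 7| < (49/10)eps.
Take delta = min(7/2, (49/10)eps). Then 0 < |s − 7| < delta gives both |s − 7| < 7/2 and |s − 7| < (49/10)eps, so |5/s − (5/7)| < eps.

delta = min(7/2, (49/10)eps)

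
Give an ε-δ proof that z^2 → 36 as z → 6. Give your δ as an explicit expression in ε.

Let ε > 0. We seek δ > 0 with 0 < |z − 6| < δ ⇒ |z^2 − 36| < ε.
Factor: z^2 − 36 = (z − 6)(z + 6), so |z^2 − 36| = |z − 6|·|z + 6|.
Restrict δ ≤ 2. Then |z − 6| < 2 gives |z| < 8, so by the triangle inequality |z + 6| ≤ 8 + 6 = 14.
Hence |z^2 − 36| ≤ 14|z − 6|, which is < ε once |z − 6| < ε/14.
Take δ = min(2, ε/14). If 0 < |z − 6| < δ then both bounds hold and |z^2 − 36| ≤ 14|z − 6| < 14·(ε/14) = ε.

δ = min(2, ε/14)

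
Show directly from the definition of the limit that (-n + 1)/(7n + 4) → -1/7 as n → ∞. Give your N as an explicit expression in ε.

N = (11/49)/ε

Suppose ε > 0. For n ≥ 1, |(-n + 1)/(7n + 4) + 1/7| = |11|/(7(7n + 4)) = 11/(7(7n + 4)).
Since 7n + 4 ≥ 7n for n ≥ 1, this is ≤ 11/(7·7n) = (11/49)/n.
So |(-n + 1)/(7n + 4) + 1/7| < ε whenever n > (11/49)/ε.
Take N = (11/49)/ε. If n > N then |(-n + 1)/(7n + 4) + 1/7| ≤ (11/49)/n < ε.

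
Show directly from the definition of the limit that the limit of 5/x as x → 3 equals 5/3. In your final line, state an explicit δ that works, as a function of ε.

Suppose ε > 0. We seek δ > 0 such that 0 < |x − 3| < δ implies |5/x − (5/3)| < ε.
|5/x − (5/3)| = 5·|3 − x|/(3·|x|) = 5|x − 3|/(3|x|).
Restrict δ ≤ 3/2. Then |x − 3| < 3/2 gives |x| > 3/2, so 3|x| > 9/2.
Then |5/x − (5/3)| < 5|x − 3|/(9/2), which is < ε when |x − 3| < (9/10)ε.
Take δ = min(3/2, (9/10)ε). Then 0 < |x − 3| < δ gives both |x − 3| < 3/2 and |x − 3| < (9/10)ε, so |5/x − (5/3)| < ε.

δ = min(3/2, (9/10)ε)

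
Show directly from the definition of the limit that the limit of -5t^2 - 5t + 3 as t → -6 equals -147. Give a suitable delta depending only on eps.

delta = min(1, eps/60)

Let eps > 0. We want delta > 0 such that 0 < |t + 6| < delta implies |(-5t^2 - 5t + 3) + 147| < eps.
(-5t^2 - 5t + 3) + 147 = -5t^2 - 5t + 150 = (t + 6)(-5t + 25).
So |(-5t^2 - 5t + 3) + 147| = |t + 6|·|-5t + 25|.
Assume first that |t + 6| < 1, so |t| < 7. Then |-5t + 25| ≤ 5·7 + 25 = 60.
Hence |(-5t^2 - 5t + 3) + 147| ≤ 60|t + 6| < eps provided |t + 6| < eps/60.
Choosing delta = min(1, eps/60) ensures both conditions, hence |(-5t^2 - 5t + 3) + 147| < eps.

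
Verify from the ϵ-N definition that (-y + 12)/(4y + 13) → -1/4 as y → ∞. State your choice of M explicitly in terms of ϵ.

Fix ϵ > 0. We seek M > 0 such that y > M implies |(-y + 12)/(4y + 13) + 1/4| < ϵ.
(-y + 12)/(4y + 13) + 1/4 = (4(-y + 12) − (-1)(4y + 13)) / (4(4y + 13)) = 61/(4(4y + 13)).
For y > 0 we have 4y + 13 > 4y, so |(-y + 12)/(4y + 13) + 1/4| = 61/(4(4y + 13)) < 61/(4·4y) = (61/16)/y.
Thus |(-y + 12)/(4y + 13) + 1/4| < ϵ whenever y > (61/16)/ϵ.
Take M = (61/16)/ϵ. If y > M then |(-y + 12)/(4y + 13) + 1/4| < (61/16)/y < ϵ.

M = (61/16)/ϵ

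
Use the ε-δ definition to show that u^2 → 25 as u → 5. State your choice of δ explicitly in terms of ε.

Fix ε > 0. We seek δ > 0 with 0 < |u − 5| < δ ⇒ |u^2 − 25| < ε.
Factor: u^2 − 25 = (u − 5)(u + 5), so |u^2 − 25| = |u − 5|·|u + 5|.
Impose δ ≤ 1 so that |u| < 6; then |u + 5| ≤ 11.
Hence |u^2 − 25| ≤ 11|u − 5|, which is < ε once |u − 5| < ε/11.
Take δ = min(1, ε/11). If 0 < |u − 5| < δ then both bounds hold and |u^2 − 25| ≤ 11|u − 5| < 11·(ε/11) = ε.

δ = min(1, ε/11)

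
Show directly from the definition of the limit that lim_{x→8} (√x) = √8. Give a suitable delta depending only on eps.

Suppose eps > 0. We want delta > 0 such that 0 < |x − 8| < delta implies |√x − √8| < eps.
Rationalise: √x − √8 = (x − 8)/(√x + √8), so |√x − √8| = |x − 8|/(√x + √8).
Restrict delta ≤ 8 so that |x − 8| < 8 forces x > 0, and then √x + √8 > √8.
Hence |√x − √8| < |x − 8|/√8, which is < eps once |x − 8| < √8·eps.
Take delta = min(8, √8·eps). If 0 < |x − 8| < delta then x > 0 and |√x − √8| < |x − 8|/√8 < eps.

delta = min(8, √8·eps)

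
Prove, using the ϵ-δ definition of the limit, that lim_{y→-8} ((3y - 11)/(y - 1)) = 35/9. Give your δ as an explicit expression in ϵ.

δ = min(9/2, (81/16)ϵ)

Suppose ϵ > 0. We want δ > 0 with 0 < |y + 8| < δ ⇒ |(3y - 11)/(y - 1) − (35/9)| < ϵ.
Combining over a common denominator, (3y - 11)/(y - 1) − (35/9) = [(3y - 11)·(-9) − (-35)·(y - 1)] / [(-9)·(y - 1)] = 8(y + 8) / ((-9)(y - 1)).
So |(3y - 11)/(y - 1) − (35/9)| = 8|y + 8| / (9·|y − 1|).
Restrict δ ≤ 9/2. Then |y + 8| < 9/2 gives |y − 1| = |(y + 8) + (-9)| ≥ 9 − 9/2 = 9/2.
Hence |(3y - 11)/(y - 1) − (35/9)| < 8|y + 8|/(9·(9/2)) = (16/81)|y + 8|, which is < ϵ once |y + 8| < (81/16)ϵ.
Take δ = min(9/2, (81/16)ϵ). Then 0 < |y + 8| < δ forces both bounds, so |(3y - 11)/(y - 1) − (35/9)| < ϵ.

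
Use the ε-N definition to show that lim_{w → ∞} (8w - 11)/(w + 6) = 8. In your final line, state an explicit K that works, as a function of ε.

Fix ε > 0. We seek K > 0 such that w > K implies |(8w - 11)/(w + 6) − 8| < ε.
(8w - 11)/(w + 6) − 8 = ((8w - 11) − 8(w + 6)) / ((w + 6)) = -59/((w + 6)).
For w > 0 we have w + 6 > w, so |(8w - 11)/(w + 6) − 8| = 59/((w + 6)) < 59/(w) = 59/w.
Thus |(8w - 11)/(w + 6) − 8| < ε whenever w > 59/ε.
Take K = 59/ε. If w > K then |(8w - 11)/(w + 6) − 8| < 59/w < ε.

K = 59/ε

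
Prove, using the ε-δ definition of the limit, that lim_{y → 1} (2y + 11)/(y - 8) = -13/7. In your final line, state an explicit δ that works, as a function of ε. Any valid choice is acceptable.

δ = min(7/2, (49/54)ε)

Let ε > 0 be given. We want δ > 0 with 0 < |y − 1| < δ ⇒ |(2y + 11)/(y - 8) + 13/7| < ε.
Combining over a common denominator, (2y + 11)/(y - 8) + 13/7 = [(2y + 11)·(-7) − 13·(y - 8)] / [(-7)·(y - 8)] = -27(y − 1) / ((-7)(y - 8)).
So |(2y + 11)/(y - 8) + 13/7| = 27|y − 1| / (7·|y − 8|).
Require δ ≤ 7/2, so |y − 8| ≥ |-7| − |y − 1| > 7 − 7/2 = 7/2.
Hence |(2y + 11)/(y - 8) + 13/7| < 27|y − 1|/(7·(7/2)) = (54/49)|y − 1|, which is < ε once |y − 1| < (49/54)ε.
Take δ = min(7/2, (49/54)ε). Then 0 < |y − 1| < δ forces both bounds, so |(2y + 11)/(y - 8) + 13/7| < ε.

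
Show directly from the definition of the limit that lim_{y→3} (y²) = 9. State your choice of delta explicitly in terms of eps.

Let eps > 0 be given. We seek delta > 0 with 0 < |y − 3| < delta ⇒ |y² − 9| < eps.
Factor: y² − 9 = (y − 3)(y + 3), so |y² − 9| = |y − 3|·|y + 3|.
Impose delta ≤ 1 so that |y| < 4; then |y + 3| ≤ 7.
Hence |y² − 9| ≤ 7|y − 3|, which is < eps once |y − 3| < eps/7.
Take delta = min(1, eps/7). If 0 < |y − 3| < delta then both bounds hold and |y² − 9| ≤ 7|y − 3| < 7·(eps/7) = eps.

delta = min(1, eps/7)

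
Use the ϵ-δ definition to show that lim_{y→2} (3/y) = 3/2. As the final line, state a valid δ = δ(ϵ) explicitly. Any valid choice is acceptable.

δ = min(1, (2/3)ϵ)

Suppose ϵ > 0. We seek δ > 0 such that 0 < |y − 2| < δ implies |3/y − (3/2)| < ϵ.
|3/y − (3/2)| = 3·|2 − y|/(2·|y|) = 3|y − 2|/(2|y|).
Require δ ≤ 1 so that |y| > 2 − 1 = 1, hence 2|y| > 2.
Then |3/y − (3/2)| < 3|y − 2|/2, which is < ϵ when |y − 2| < (2/3)ϵ.
Take δ = min(1, (2/3)ϵ). Then 0 < |y − 2| < δ gives both |y − 2| < 1 and |y − 2| < (2/3)ϵ, so |3/y − (3/2)| < ϵ.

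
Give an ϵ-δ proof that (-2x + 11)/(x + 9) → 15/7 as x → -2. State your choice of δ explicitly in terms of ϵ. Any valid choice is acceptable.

Let ϵ > 0 be given. We want δ > 0 with 0 < |x + 2| < δ ⇒ |(-2x + 11)/(x + 9) − (15/7)| < ϵ.
Combining over a common denominator, (-2x + 11)/(x + 9) − (15/7) = [(-2x + 11)·7 − 15·(x + 9)] / [7·(x + 9)] = -29(x + 2) / (7(x + 9)).
So |(-2x + 11)/(x + 9) − (15/7)| = 29|x + 2| / (7·|x + 9|).
Restrict δ ≤ 7/2. Then |x + 2| < 7/2 gives |x + 9| = |(x + 2) + 7| ≥ 7 − 7/2 = 7/2.
Hence |(-2x + 11)/(x + 9) − (15/7)| < 29|x + 2|/(7·(7/2)) = (58/49)|x + 2|, which is < ϵ once |x + 2| < (49/58)ϵ.
Take δ = min(7/2, (49/58)ϵ). Then 0 < |x + 2| < δ forces both bounds, so |(-2x + 11)/(x + 9) − (15/7)| < ϵ.

δ = min(7/2, (49/58)ϵ)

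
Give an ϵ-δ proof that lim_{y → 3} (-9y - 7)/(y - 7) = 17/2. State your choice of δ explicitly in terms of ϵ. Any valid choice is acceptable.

Let ϵ > 0 be given. We want δ > 0 with 0 < |y − 3| < δ ⇒ |(-9y - 7)/(y - 7) − (17/2)| < ϵ.
Combining over a common denominator, (-9y - 7)/(y - 7) − (17/2) = [(-9y - 7)·(-4) − (-34)·(y - 7)] / [(-4)·(y - 7)] = 70(y − 3) / ((-4)(y - 7)).
So |(-9y - 7)/(y - 7) − (17/2)| = 70|y − 3| / (4·|y − 7|).
Require δ ≤ 2, so |y − 7| ≥ |-4| − |y − 3| > 4 − 2 = 2.
Hence |(-9y - 7)/(y - 7) − (17/2)| < 70|y − 3|/(4·2) = (35/4)|y − 3|, which is < ϵ once |y − 3| < (4/35)ϵ.
Take δ = min(2, (4/35)ϵ). Then 0 < |y − 3| < δ forces both bounds, so |(-9y - 7)/(y - 7) − (17/2)| < ϵ.

δ = min(2, (4/35)ϵ)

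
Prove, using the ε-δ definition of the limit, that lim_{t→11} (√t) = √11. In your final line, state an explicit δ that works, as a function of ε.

Fix ε > 0. We want δ > 0 such that 0 < |t − 11| < δ implies |√t − √11| < ε.
Multiplying by the conjugate, |√t − √11| = |t − 11|/(√t + √11).
Restrict δ ≤ 11 so that |t − 11| < 11 forces t > 0, and then √t + √11 > √11.
Hence |√t − √11| < |t − 11|/√11, which is < ε once |t − 11| < √11·ε.
Take δ = min(11, √11·ε). If 0 < |t − 11| < δ then t > 0 and |√t − √11| < |t − 11|/√11 < ε.

δ = min(11, √11·ε)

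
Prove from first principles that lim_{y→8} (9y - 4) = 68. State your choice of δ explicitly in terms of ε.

δ = ε/9

Fix ε > 0. We need δ > 0 so that 0 < |y − 8| < δ implies |(9y - 4) − 68| < ε.
Since (9y - 4) − 68 = 9(y − 8), we have |(9y - 4) − 68| = 9|y − 8|.
So 9|y − 8| < ε exactly when |y − 8| < ε/9.
Choosing δ = ε/9 gives |(9y - 4) − 68| = 9|y − 8| < ε whenever |y − 8| < δ.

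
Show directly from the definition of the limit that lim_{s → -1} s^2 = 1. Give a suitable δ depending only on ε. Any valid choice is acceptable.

δ = min(2, ε/4)

Fix ε > 0. We seek δ > 0 with 0 < |s + 1| < δ ⇒ |s^2 − 1| < ε.
Factor: s^2 − 1 = (s + 1)(s - 1), so |s^2 − 1| = |s + 1|·|s - 1|.
Restrict δ ≤ 2. Then |s + 1| < 2 gives |s| < 3, so by the triangle inequality |s - 1| ≤ 3 + 1 = 4.
Hence |s^2 − 1| ≤ 4|s + 1|, which is < ε once |s + 1| < ε/4.
Take δ = min(2, ε/4). If 0 < |s + 1| < δ then both bounds hold and |s^2 − 1| ≤ 4|s + 1| < 4·(ε/4) = ε.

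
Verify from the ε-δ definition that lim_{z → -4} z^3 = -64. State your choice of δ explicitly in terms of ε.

Fix ε > 0. We seek δ > 0 with 0 < |z + 4| < δ ⇒ |z^3 + 64| < ε.
Factor: z^3 + 64 = (z + 4)(z^2 - 4z + 16), so |z^3 + 64| = |z + 4|·|z^2 - 4z + 16|.
Restrict δ ≤ 1. Then |z + 4| < 1 gives |z| < 5, so by the triangle inequality |z^2 - 4z + 16| ≤ 5^2 + 4·5 + 16 = 61.
Hence |z^3 + 64| ≤ 61|z + 4|, which is < ε once |z + 4| < ε/61.
Take δ = min(1, ε/61). If 0 < |z + 4| < δ then both bounds hold and |z^3 + 64| ≤ 61|z + 4| < 61·(ε/61) = ε.

δ = min(1, ε/61)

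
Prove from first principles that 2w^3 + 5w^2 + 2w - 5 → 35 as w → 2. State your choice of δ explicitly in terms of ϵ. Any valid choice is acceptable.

δ = min(1, ϵ/65)

Let ϵ > 0 be given. We want δ > 0 such that 0 < |w − 2| < δ implies |(2w^3 + 5w^2 + 2w - 5) − 35| < ϵ.
(2w^3 + 5w^2 + 2w - 5) − 35 = 2w^3 + 5w^2 + 2w - 40 = (w − 2)(2w^2 + 9w + 20).
So |(2w^3 + 5w^2 + 2w - 5) − 35| = |w − 2|·|2w^2 + 9w + 20|.
Assume first that |w − 2| < 1, so |w| < 3. Then |2w^2 + 9w + 20| ≤ 2·3^2 + 9·3 + 20 = 65.
Hence |(2w^3 + 5w^2 + 2w - 5) − 35| ≤ 65|w − 2| < ϵ provided |w − 2| < ϵ/65.
Take δ = min(1, ϵ/65). Then 0 < |w − 2| < δ gives both |w − 2| < 1 and |w − 2| < ϵ/65, so |(2w^3 + 5w^2 + 2w - 5) − 35| < ϵ.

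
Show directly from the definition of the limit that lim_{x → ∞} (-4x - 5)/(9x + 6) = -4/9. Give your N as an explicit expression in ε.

Let ε > 0 be given. We seek N > 0 such that x > N implies |(-4x - 5)/(9x + 6) + 4/9| < ε.
(-4x - 5)/(9x + 6) + 4/9 = (9(-4x - 5) − (-4)(9x + 6)) / (9(9x + 6)) = -21/(9(9x + 6)).
For x > 0 we have 9x + 6 > 9x, so |(-4x - 5)/(9x + 6) + 4/9| = 21/(9(9x + 6)) < 21/(9·9x) = (7/27)/x.
Thus |(-4x - 5)/(9x + 6) + 4/9| < ε whenever x > (7/27)/ε.
Take N = (7/27)/ε. If x > N then |(-4x - 5)/(9x + 6) + 4/9| < (7/27)/x < ε.

N = (7/27)/ε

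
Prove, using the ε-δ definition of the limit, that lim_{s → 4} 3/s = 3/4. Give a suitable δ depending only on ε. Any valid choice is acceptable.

Let ε > 0 be given. We seek δ > 0 such that 0 < |s − 4| < δ implies |3/s − (3/4)| < ε.
|3/s − (3/4)| = 3·|4 − s|/(4·|s|) = 3|s − 4|/(4|s|).
Restrict δ ≤ 2. Then |s − 4| < 2 gives |s| > 2, so 4|s| > 8.
Then |3/s − (3/4)| < 3|s − 4|/8, which is < ε when |s − 4| < (8/3)ε.
Take δ = min(2, (8/3)ε). Then 0 < |s − 4| < δ gives both |s − 4| < 2 and |s − 4| < (8/3)ε, so |3/s − (3/4)| < ε.

δ = min(2, (8/3)ε)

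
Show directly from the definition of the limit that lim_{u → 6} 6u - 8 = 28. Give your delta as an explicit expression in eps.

delta = eps/6

Fix eps > 0. We need delta > 0 so that 0 < |u − 6| < delta implies |(6u - 8) − 28| < eps.
Since (6u - 8) − 28 = 6(u − 6), we have |(6u - 8) − 28| = 6|u − 6|.
So 6|u − 6| < eps exactly when |u − 6| < eps/6.
Take delta = eps/6. If 0 < |u − 6| < delta then |(6u - 8) − 28| = 6|u − 6| < 6·(eps/6) = eps.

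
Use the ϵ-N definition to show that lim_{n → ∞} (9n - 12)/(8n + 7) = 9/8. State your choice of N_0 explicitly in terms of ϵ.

N_0 = (159/64)/ϵ

Let ϵ > 0. For n ≥ 1, |(9n - 12)/(8n + 7) − (9/8)| = |-159|/(8(8n + 7)) = 159/(8(8n + 7)).
Since 8n + 7 ≥ 8n for n ≥ 1, this is ≤ 159/(8·8n) = (159/64)/n.
So |(9n - 12)/(8n + 7) − (9/8)| < ϵ whenever n > (159/64)/ϵ.
Take N_0 = (159/64)/ϵ. If n > N_0 then |(9n - 12)/(8n + 7) − (9/8)| ≤ (159/64)/n < ϵ.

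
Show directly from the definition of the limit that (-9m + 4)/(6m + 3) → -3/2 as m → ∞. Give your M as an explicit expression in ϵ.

M = (17/12)/ϵ

Let ϵ > 0 be given. For m ≥ 1, |(-9m + 4)/(6m + 3) + 3/2| = |51|/(6(6m + 3)) = 51/(6(6m + 3)).
Since 6m + 3 ≥ 6m for m ≥ 1, this is ≤ 51/(6·6m) = (17/12)/m.
So |(-9m + 4)/(6m + 3) + 3/2| < ϵ whenever m > (17/12)/ϵ.
Take M = (17/12)/ϵ. If m > M then |(-9m + 4)/(6m + 3) + 3/2| ≤ (17/12)/m < ϵ.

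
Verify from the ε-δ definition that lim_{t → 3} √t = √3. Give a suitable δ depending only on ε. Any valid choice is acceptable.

Suppose ε > 0. We want δ > 0 such that 0 < |t − 3| < δ implies |√t − √3| < ε.
Rationalise: √t − √3 = (t − 3)/(√t + √3), so |√t − √3| = |t − 3|/(√t + √3).
Restrict δ ≤ 3 so that |t − 3| < 3 forces t > 0, and then √t + √3 > √3.
Hence |√t − √3| < |t − 3|/√3, which is < ε once |t − 3| < √3·ε.
Take δ = min(3, √3·ε). If 0 < |t − 3| < δ then t > 0 and |√t − √3| < |t − 3|/√3 < ε.

δ = min(3, √3·ε)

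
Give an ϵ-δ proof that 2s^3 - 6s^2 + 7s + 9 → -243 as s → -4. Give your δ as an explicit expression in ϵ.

Fix ϵ > 0. We want δ > 0 such that 0 < |s + 4| < δ implies |(2s^3 - 6s^2 + 7s + 9) + 243| < ϵ.
(2s^3 - 6s^2 + 7s + 9) + 243 = 2s^3 - 6s^2 + 7s + 252 = (s + 4)(2s^2 - 14s + 63).
So |(2s^3 - 6s^2 + 7s + 9) + 243| = |s + 4|·|2s^2 - 14s + 63|.
Require δ ≤ 1. Then |s + 4| < 1 gives |s| < 5, and by the triangle inequality |2s^2 - 14s + 63| ≤ 2·5^2 + 14·5 + 63 = 183.
Hence |(2s^3 - 6s^2 + 7s + 9) + 243| ≤ 183|s + 4| < ϵ provided |s + 4| < ϵ/183.
Take δ = min(1, ϵ/183). Then 0 < |s + 4| < δ gives both |s + 4| < 1 and |s + 4| < ϵ/183, so |(2s^3 - 6s^2 + 7s + 9) + 243| < ϵ.

δ = min(1, ϵ/183)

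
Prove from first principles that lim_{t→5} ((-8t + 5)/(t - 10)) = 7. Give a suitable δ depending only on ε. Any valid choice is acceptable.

δ = min(5/2, (1/6)ε)

Let ε > 0 be given. We want δ > 0 with 0 < |t − 5| < δ ⇒ |(-8t + 5)/(t - 10) − 7| < ε.
Combining over a common denominator, (-8t + 5)/(t - 10) − 7 = [(-8t + 5)·(-5) − (-35)·(t - 10)] / [(-5)·(t - 10)] = 75(t − 5) / ((-5)(t - 10)).
So |(-8t + 5)/(t - 10) − 7| = 75|t − 5| / (5·|t − 10|).
Require δ ≤ 5/2, so |t − 10| ≥ |-5| − |t − 5| > 5 − 5/2 = 5/2.
Hence |(-8t + 5)/(t - 10) − 7| < 75|t − 5|/(5·(5/2)) = 6|t − 5|, which is < ε once |t − 5| < (1/6)ε.
Take δ = min(5/2, (1/6)ε). Then 0 < |t − 5| < δ forces both bounds, so |(-8t + 5)/(t - 10) − 7| < ε.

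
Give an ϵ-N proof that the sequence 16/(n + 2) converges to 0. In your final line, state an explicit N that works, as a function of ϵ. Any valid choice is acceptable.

Fix ϵ > 0. For n ≥ 1, |16/(n + 2) − 0| = 16/(n + 2) ≤ 16/n.
We need 16/n < ϵ, i.e. n > 16/ϵ.
Take N = 16/ϵ. If n > N then |16/(n + 2)| ≤ 16/n < ϵ.

N = 16/ϵ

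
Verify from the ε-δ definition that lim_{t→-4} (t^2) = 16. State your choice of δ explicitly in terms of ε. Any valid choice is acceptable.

Fix ε > 0. We seek δ > 0 with 0 < |t + 4| < δ ⇒ |t^2 − 16| < ε.
Factor: t^2 − 16 = (t + 4)(t - 4), so |t^2 − 16| = |t + 4|·|t - 4|.
Impose δ ≤ 1 so that |t| < 5; then |t - 4| ≤ 9.
Hence |t^2 − 16| ≤ 9|t + 4|, which is < ε once |t + 4| < ε/9.
Take δ = min(1, ε/9). If 0 < |t + 4| < δ then both bounds hold and |t^2 − 16| ≤ 9|t + 4| < 9·(ε/9) = ε.

δ = min(1, ε/9)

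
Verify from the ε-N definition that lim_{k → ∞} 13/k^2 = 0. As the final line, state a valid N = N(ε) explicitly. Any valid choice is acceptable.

N = (13/ε)^{1/2}

Let ε > 0. For k ≥ 1, |13/k^2 − 0| = 13/k^2.
13/k^2 < ε ⇔ k^2 > 13/ε ⇔ k > (13/ε)^{1/2}.
Take N = (13/ε)^{1/2}. Then k > N implies 13/k^2 < ε.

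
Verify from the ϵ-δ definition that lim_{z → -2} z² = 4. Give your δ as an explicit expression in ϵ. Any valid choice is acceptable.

Let ϵ > 0. We seek δ > 0 with 0 < |z + 2| < δ ⇒ |z² − 4| < ϵ.
Factor: z² − 4 = (z + 2)(z - 2), so |z² − 4| = |z + 2|·|z - 2|.
Impose δ ≤ 2 so that |z| < 4; then |z - 2| ≤ 6.
Hence |z² − 4| ≤ 6|z + 2|, which is < ϵ once |z + 2| < ϵ/6.
Take δ = min(2, ϵ/6). If 0 < |z + 2| < δ then both bounds hold and |z² − 4| ≤ 6|z + 2| < 6·(ϵ/6) = ϵ.

δ = min(2, ϵ/6)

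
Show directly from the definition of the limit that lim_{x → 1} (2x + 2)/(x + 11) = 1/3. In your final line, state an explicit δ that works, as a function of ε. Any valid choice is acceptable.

Suppose ε > 0. We want δ > 0 with 0 < |x − 1| < δ ⇒ |(2x + 2)/(x + 11) − (1/3)| < ε.
Combining over a common denominator, (2x + 2)/(x + 11) − (1/3) = [(2x + 2)·12 − 4·(x + 11)] / [12·(x + 11)] = 20(x − 1) / (12(x + 11)).
So |(2x + 2)/(x + 11) − (1/3)| = 20|x − 1| / (12·|x + 11|).
Restrict δ ≤ 6. Then |x − 1| < 6 gives |x + 11| = |(x − 1) + 12| ≥ 12 − 6 = 6.
Hence |(2x + 2)/(x + 11) − (1/3)| < 20|x − 1|/(12·6) = (5/18)|x − 1|, which is < ε once |x − 1| < (18/5)ε.
Take δ = min(6, (18/5)ε). Then 0 < |x − 1| < δ forces both bounds, so |(2x + 2)/(x + 11) − (1/3)| < ε.

δ = min(6, (18/5)ε)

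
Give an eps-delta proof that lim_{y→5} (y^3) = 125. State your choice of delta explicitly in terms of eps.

Suppose eps > 0. We seek delta > 0 with 0 < |y − 5| < delta ⇒ |y^3 − 125| < eps.
Factor: y^3 − 125 = (y − 5)(y^2 + 5y + 25), so |y^3 − 125| = |y − 5|·|y^2 + 5y + 25|.
Impose delta ≤ 1 so that |y| < 6; then |y^2 + 5y + 25| ≤ 91.
Hence |y^3 − 125| ≤ 91|y − 5|, which is < eps once |y − 5| < eps/91.
Take delta = min(1, eps/91). If 0 < |y − 5| < delta then both bounds hold and |y^3 − 125| ≤ 91|y − 5| < 91·(eps/91) = eps.

delta = min(1, eps/91)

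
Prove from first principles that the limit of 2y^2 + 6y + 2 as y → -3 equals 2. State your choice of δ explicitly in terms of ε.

δ = min(1, ε/8)

Fix ε > 0. We want δ > 0 such that 0 < |y + 3| < δ implies |(2y^2 + 6y + 2) − 2| < ε.
(2y^2 + 6y + 2) − 2 = 2y^2 + 6y = (y + 3)(2y).
So |(2y^2 + 6y + 2) − 2| = |y + 3|·|2y|.
Require δ ≤ 1. Then |y + 3| < 1 gives |y| < 4, and by the triangle inequality |2y| ≤ 2·4 = 8.
Hence |(2y^2 + 6y + 2) − 2| ≤ 8|y + 3| < ε provided |y + 3| < ε/8.
Choosing δ = min(1, ε/8) ensures both conditions, hence |(2y^2 + 6y + 2) − 2| < ε.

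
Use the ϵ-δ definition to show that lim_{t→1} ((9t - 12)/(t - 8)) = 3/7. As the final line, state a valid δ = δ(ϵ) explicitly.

Let ϵ > 0. We want δ > 0 with 0 < |t − 1| < δ ⇒ |(9t - 12)/(t - 8) − (3/7)| < ϵ.
Combining over a common denominator, (9t - 12)/(t - 8) − (3/7) = [(9t - 12)·(-7) − (-3)·(t - 8)] / [(-7)·(t - 8)] = -60(t − 1) / ((-7)(t - 8)).
So |(9t - 12)/(t - 8) − (3/7)| = 60|t − 1| / (7·|t − 8|).
Restrict δ ≤ 7/2. Then |t − 1| < 7/2 gives |t − 8| = |(t − 1) + (-7)| ≥ 7 − 7/2 = 7/2.
Hence |(9t - 12)/(t - 8) − (3/7)| < 60|t − 1|/(7·(7/2)) = (120/49)|t − 1|, which is < ϵ once |t − 1| < (49/120)ϵ.
Take δ = min(7/2, (49/120)ϵ). Then 0 < |t − 1| < δ forces both bounds, so |(9t - 12)/(t - 8) − (3/7)| < ϵ.

δ = min(7/2, (49/120)ϵ)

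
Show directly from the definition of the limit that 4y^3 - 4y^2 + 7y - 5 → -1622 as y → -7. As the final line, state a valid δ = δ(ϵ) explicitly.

δ = min(2, ϵ/843)

Fix ϵ > 0. We want δ > 0 such that 0 < |y + 7| < δ implies |(4y^3 - 4y^2 + 7y - 5) + 1622| < ϵ.
(4y^3 - 4y^2 + 7y - 5) + 1622 = 4y^3 - 4y^2 + 7y + 1617 = (y + 7)(4y^2 - 32y + 231).
So |(4y^3 - 4y^2 + 7y - 5) + 1622| = |y + 7|·|4y^2 - 32y + 231|.
Require δ ≤ 2. Then |y + 7| < 2 gives |y| < 9, and by the triangle inequality |4y^2 - 32y + 231| ≤ 4·9^2 + 32·9 + 231 = 843.
Hence |(4y^3 - 4y^2 + 7y - 5) + 1622| ≤ 843|y + 7| < ϵ provided |y + 7| < ϵ/843.
Choosing δ = min(2, ϵ/843) ensures both conditions, hence |(4y^3 - 4y^2 + 7y - 5) + 1622| < ϵ.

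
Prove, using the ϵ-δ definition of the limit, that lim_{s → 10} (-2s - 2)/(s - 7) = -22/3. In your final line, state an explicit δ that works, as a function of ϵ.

Fix ϵ > 0. We want δ > 0 with 0 < |s − 10| < δ ⇒ |(-2s - 2)/(s - 7) + 22/3| < ϵ.
Combining over a common denominator, (-2s - 2)/(s - 7) + 22/3 = [(-2s - 2)·3 − (-22)·(s - 7)] / [3·(s - 7)] = 16(s − 10) / (3(s - 7)).
So |(-2s - 2)/(s - 7) + 22/3| = 16|s − 10| / (3·|s − 7|).
Restrict δ ≤ 3/2. Then |s − 10| < 3/2 gives |s − 7| = |(s − 10) + 3| ≥ 3 − 3/2 = 3/2.
Hence |(-2s - 2)/(s - 7) + 22/3| < 16|s − 10|/(3·(3/2)) = (32/9)|s − 10|, which is < ϵ once |s − 10| < (9/32)ϵ.
Take δ = min(3/2, (9/32)ϵ). Then 0 < |s − 10| < δ forces both bounds, so |(-2s - 2)/(s - 7) + 22/3| < ϵ.

δ = min(3/2, (9/32)ϵ)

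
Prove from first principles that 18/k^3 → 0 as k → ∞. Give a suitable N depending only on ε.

N = (18/ε)^{1/3}

Let ε > 0 be given. For k ≥ 1, |18/k^3 − 0| = 18/k^3.
18/k^3 < ε ⇔ k^3 > 18/ε ⇔ k > (18/ε)^{1/3}.
Take N = (18/ε)^{1/3}. Then k > N implies 18/k^3 < ε.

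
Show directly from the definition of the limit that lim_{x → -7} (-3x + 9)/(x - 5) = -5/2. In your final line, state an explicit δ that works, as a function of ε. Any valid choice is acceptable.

δ = min(6, 12ε)

Let ε > 0. We want δ > 0 with 0 < |x + 7| < δ ⇒ |(-3x + 9)/(x - 5) + 5/2| < ε.
Combining over a common denominator, (-3x + 9)/(x - 5) + 5/2 = [(-3x + 9)·(-12) − 30·(x - 5)] / [(-12)·(x - 5)] = 6(x + 7) / ((-12)(x - 5)).
So |(-3x + 9)/(x - 5) + 5/2| = 6|x + 7| / (12·|x − 5|).
Require δ ≤ 6, so |x − 5| ≥ |-12| − |x + 7| > 12 − 6 = 6.
Hence |(-3x + 9)/(x - 5) + 5/2| < 6|x + 7|/(12·6) = (1/12)|x + 7|, which is < ε once |x + 7| < 12ε.
Take δ = min(6, 12ε). Then 0 < |x + 7| < δ forces both bounds, so |(-3x + 9)/(x - 5) + 5/2| < ε.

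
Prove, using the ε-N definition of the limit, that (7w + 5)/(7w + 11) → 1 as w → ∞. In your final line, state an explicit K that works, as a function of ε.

K = (6/7)/ε

Let ε > 0 be given. We seek K > 0 such that w > K implies |(7w + 5)/(7w + 11) − 1| < ε.
(7w + 5)/(7w + 11) − 1 = (7(7w + 5) − 7(7w + 11)) / (7(7w + 11)) = -42/(7(7w + 11)).
For w > 0 we have 7w + 11 > 7w, so |(7w + 5)/(7w + 11) − 1| = 42/(7(7w + 11)) < 42/(7·7w) = (6/7)/w.
Thus |(7w + 5)/(7w + 11) − 1| < ε whenever w > (6/7)/ε.
Take K = (6/7)/ε. If w > K then |(7w + 5)/(7w + 11) − 1| < (6/7)/w < ε.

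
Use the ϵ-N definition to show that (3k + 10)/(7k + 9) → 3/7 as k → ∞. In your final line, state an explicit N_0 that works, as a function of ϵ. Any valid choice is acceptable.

N_0 = (43/49)/ϵ

Let ϵ > 0 be given. For k ≥ 1, |(3k + 10)/(7k + 9) − (3/7)| = |43|/(7(7k + 9)) = 43/(7(7k + 9)).
Since 7k + 9 ≥ 7k for k ≥ 1, this is ≤ 43/(7·7k) = (43/49)/k.
So |(3k + 10)/(7k + 9) − (3/7)| < ϵ whenever k > (43/49)/ϵ.
Take N_0 = (43/49)/ϵ. If k > N_0 then |(3k + 10)/(7k + 9) − (3/7)| ≤ (43/49)/k < ϵ.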